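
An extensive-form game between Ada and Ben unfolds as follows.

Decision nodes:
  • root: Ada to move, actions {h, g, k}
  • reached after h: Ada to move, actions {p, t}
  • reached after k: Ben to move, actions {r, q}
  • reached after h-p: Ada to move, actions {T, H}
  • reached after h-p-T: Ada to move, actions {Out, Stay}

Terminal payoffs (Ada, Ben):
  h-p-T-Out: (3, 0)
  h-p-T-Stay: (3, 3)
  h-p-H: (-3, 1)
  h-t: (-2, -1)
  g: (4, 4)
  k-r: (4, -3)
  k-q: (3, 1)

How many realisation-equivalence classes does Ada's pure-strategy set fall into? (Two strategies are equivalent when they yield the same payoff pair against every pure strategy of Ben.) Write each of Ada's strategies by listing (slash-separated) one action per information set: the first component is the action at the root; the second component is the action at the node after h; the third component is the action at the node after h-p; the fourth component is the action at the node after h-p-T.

6

Ada has 24 pure strategies: h/p/T/Out, h/p/T/Stay, h/p/H/Out, h/p/H/Stay, h/t/T/Out, h/t/T/Stay, h/t/H/Out, h/t/H/Stay, g/p/T/Out, g/p/T/Stay, g/p/H/Out, g/p/H/Stay, g/t/T/Out, g/t/T/Stay, g/t/H/Out, g/t/H/Stay, k/p/T/Out, k/p/T/Stay, k/p/H/Out, k/p/H/Stay, k/t/T/Out, k/t/T/Stay, k/t/H/Out, k/t/H/Stay. Columns: r, q.
{h/p/T/Out} → row (3,0) (3,0)
{h/p/T/Stay} → row (3,3) (3,3)
{h/p/H/Out, h/p/H/Stay} → row (-3,1) (-3,1)
{h/t/T/Out, h/t/T/Stay, h/t/H/Out, h/t/H/Stay} → row (-2,-1) (-2,-1)
{g/p/T/Out, g/p/T/Stay, g/p/H/Out, g/p/H/Stay, g/t/T/Out, g/t/T/Stay, g/t/H/Out, g/t/H/Stay} → row (4,4) (4,4)
{k/p/T/Out, k/p/T/Stay, k/p/H/Out, k/p/H/Stay, k/t/T/Out, k/t/T/Stay, k/t/H/Out, k/t/H/Stay} → row (4,-3) (3,1)
That's 6 distinct rows out of 24 strategies.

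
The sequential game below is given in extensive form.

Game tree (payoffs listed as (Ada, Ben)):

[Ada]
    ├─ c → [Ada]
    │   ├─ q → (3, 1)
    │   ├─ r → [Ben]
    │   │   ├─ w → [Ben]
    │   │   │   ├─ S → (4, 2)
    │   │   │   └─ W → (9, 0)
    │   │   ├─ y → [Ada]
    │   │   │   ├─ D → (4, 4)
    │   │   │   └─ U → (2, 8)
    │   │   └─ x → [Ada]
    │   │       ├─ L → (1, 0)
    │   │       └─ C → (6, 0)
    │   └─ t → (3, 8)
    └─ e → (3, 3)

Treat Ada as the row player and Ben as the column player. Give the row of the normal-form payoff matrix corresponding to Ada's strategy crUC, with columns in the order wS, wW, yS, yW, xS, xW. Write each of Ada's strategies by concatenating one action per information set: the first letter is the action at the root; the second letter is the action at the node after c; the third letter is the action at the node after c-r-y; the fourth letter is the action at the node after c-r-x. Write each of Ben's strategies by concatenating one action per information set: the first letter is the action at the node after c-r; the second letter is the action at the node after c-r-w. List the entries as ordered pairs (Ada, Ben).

(4,2) (9,0) (2,8) (2,8) (6,0) (6,0)

vs wS: Ada plays c → Ada plays r at [c] → Ben plays w at [c-r] → Ben plays S at [c-r-w] → (4, 2)
vs wW: Ada plays c → Ada plays r at [c] → Ben plays w at [c-r] → Ben plays W at [c-r-w] → (9, 0)
vs yS: Ada plays c → Ada plays r at [c] → Ben plays y at [c-r] → Ada plays U at [c-r-y] → (2, 8)
vs yW: Ada plays c → Ada plays r at [c] → Ben plays y at [c-r] → Ada plays U at [c-r-y] → (2, 8)
vs xS: Ada plays c → Ada plays r at [c] → Ben plays x at [c-r] → Ada plays C at [c-r-x] → (6, 0)
vs xW: Ada plays c → Ada plays r at [c] → Ben plays x at [c-r] → Ada plays C at [c-r-x] → (6, 0)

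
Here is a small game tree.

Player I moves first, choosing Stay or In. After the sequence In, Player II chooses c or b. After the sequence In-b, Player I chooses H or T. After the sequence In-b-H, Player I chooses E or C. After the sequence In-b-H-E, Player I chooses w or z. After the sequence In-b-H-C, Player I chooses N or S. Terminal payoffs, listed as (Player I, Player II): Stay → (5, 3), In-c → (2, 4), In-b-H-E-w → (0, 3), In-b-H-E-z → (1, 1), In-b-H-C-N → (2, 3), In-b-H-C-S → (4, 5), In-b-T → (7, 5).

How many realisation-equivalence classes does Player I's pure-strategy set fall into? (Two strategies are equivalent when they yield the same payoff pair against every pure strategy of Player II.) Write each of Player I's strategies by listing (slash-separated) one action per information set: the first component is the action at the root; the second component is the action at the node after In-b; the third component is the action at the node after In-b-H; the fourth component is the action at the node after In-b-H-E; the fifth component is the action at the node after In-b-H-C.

Player I has 32 pure strategies: Stay/H/E/w/N, Stay/H/E/w/S, Stay/H/E/z/N, Stay/H/E/z/S, Stay/H/C/w/N, Stay/H/C/w/S, Stay/H/C/z/N, Stay/H/C/z/S, Stay/T/E/w/N, Stay/T/E/w/S, Stay/T/E/z/N, Stay/T/E/z/S, Stay/T/C/w/N, Stay/T/C/w/S, Stay/T/C/z/N, Stay/T/C/z/S, In/H/E/w/N, In/H/E/w/S, In/H/E/z/N, In/H/E/z/S, In/H/C/w/N, In/H/C/w/S, In/H/C/z/N, In/H/C/z/S, In/T/E/w/N, In/T/E/w/S, In/T/E/z/N, In/T/E/z/S, In/T/C/w/N, In/T/C/w/S, In/T/C/z/N, In/T/C/z/S. Columns: c, b.
{Stay/H/E/w/N, Stay/H/E/w/S, Stay/H/E/z/N, Stay/H/E/z/S, Stay/H/C/w/N, Stay/H/C/w/S, Stay/H/C/z/N, Stay/H/C/z/S, Stay/T/E/w/N, Stay/T/E/w/S, Stay/T/E/z/N, Stay/T/E/z/S, Stay/T/C/w/N, Stay/T/C/w/S, Stay/T/C/z/N, Stay/T/C/z/S} → row (5,3) (5,3)
{In/H/E/w/N, In/H/E/w/S} → row (2,4) (0,3)
{In/H/E/z/N, In/H/E/z/S} → row (2,4) (1,1)
{In/H/C/w/N, In/H/C/z/N} → row (2,4) (2,3)
{In/H/C/w/S, In/H/C/z/S} → row (2,4) (4,5)
{In/T/E/w/N, In/T/E/w/S, In/T/E/z/N, In/T/E/z/S, In/T/C/w/N, In/T/C/w/S, In/T/C/z/N, In/T/C/z/S} → row (2,4) (7,5)
That's 6 distinct rows out of 32 strategies.

6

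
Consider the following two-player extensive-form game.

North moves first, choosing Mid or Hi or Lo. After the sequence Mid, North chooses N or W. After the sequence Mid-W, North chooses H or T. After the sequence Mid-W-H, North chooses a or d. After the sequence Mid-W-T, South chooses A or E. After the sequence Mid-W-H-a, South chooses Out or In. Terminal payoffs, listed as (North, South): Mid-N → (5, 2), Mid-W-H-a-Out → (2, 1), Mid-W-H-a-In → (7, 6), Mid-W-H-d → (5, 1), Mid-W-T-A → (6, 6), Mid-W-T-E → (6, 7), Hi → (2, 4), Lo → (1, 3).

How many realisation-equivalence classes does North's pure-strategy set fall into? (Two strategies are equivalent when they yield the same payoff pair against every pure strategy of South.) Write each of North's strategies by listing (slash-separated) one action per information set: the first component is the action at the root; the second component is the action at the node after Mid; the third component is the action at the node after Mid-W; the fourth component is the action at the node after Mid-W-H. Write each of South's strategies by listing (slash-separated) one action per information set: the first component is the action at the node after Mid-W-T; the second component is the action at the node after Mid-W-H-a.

North has 24 pure strategies: Mid/N/H/a, Mid/N/H/d, Mid/N/T/a, Mid/N/T/d, Mid/W/H/a, Mid/W/H/d, Mid/W/T/a, Mid/W/T/d, Hi/N/H/a, Hi/N/H/d, Hi/N/T/a, Hi/N/T/d, Hi/W/H/a, Hi/W/H/d, Hi/W/T/a, Hi/W/T/d, Lo/N/H/a, Lo/N/H/d, Lo/N/T/a, Lo/N/T/d, Lo/W/H/a, Lo/W/H/d, Lo/W/T/a, Lo/W/T/d. Columns: A/Out, A/In, E/Out, E/In.
{Mid/N/H/a, Mid/N/H/d, Mid/N/T/a, Mid/N/T/d} → row (5,2) (5,2) (5,2) (5,2)
{Mid/W/H/a} → row (2,1) (7,6) (2,1) (7,6)
{Mid/W/H/d} → row (5,1) (5,1) (5,1) (5,1)
{Mid/W/T/a, Mid/W/T/d} → row (6,6) (6,6) (6,7) (6,7)
{Hi/N/H/a, Hi/N/H/d, Hi/N/T/a, Hi/N/T/d, Hi/W/H/a, Hi/W/H/d, Hi/W/T/a, Hi/W/T/d} → row (2,4) (2,4) (2,4) (2,4)
{Lo/N/H/a, Lo/N/H/d, Lo/N/T/a, Lo/N/T/d, Lo/W/H/a, Lo/W/H/d, Lo/W/T/a, Lo/W/T/d} → row (1,3) (1,3) (1,3) (1,3)
That's 6 distinct rows out of 24 strategies.

6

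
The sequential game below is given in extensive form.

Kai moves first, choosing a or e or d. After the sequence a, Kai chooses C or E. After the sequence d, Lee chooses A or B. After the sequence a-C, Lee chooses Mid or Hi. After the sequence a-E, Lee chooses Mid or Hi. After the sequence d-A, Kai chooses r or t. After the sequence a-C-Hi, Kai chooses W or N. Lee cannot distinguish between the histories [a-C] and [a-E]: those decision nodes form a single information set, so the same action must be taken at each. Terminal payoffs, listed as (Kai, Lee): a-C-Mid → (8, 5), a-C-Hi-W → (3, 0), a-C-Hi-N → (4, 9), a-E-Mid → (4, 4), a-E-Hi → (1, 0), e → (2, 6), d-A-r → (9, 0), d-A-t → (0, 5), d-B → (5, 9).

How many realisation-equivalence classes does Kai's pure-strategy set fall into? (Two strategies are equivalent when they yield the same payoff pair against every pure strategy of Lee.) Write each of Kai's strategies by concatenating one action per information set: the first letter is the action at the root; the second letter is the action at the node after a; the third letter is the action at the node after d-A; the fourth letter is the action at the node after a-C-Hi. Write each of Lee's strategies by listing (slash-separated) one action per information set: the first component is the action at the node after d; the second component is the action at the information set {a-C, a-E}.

Kai has 24 pure strategies: aCrW, aCrN, aCtW, aCtN, aErW, aErN, aEtW, aEtN, eCrW, eCrN, eCtW, eCtN, eErW, eErN, eEtW, eEtN, dCrW, dCrN, dCtW, dCtN, dErW, dErN, dEtW, dEtN. Columns: A/Mid, A/Hi, B/Mid, B/Hi.
{aCrW, aCtW} → row (8,5) (3,0) (8,5) (3,0)
{aCrN, aCtN} → row (8,5) (4,9) (8,5) (4,9)
{aErW, aErN, aEtW, aEtN} → row (4,4) (1,0) (4,4) (1,0)
{eCrW, eCrN, eCtW, eCtN, eErW, eErN, eEtW, eEtN} → row (2,6) (2,6) (2,6) (2,6)
{dCrW, dCrN, dErW, dErN} → row (9,0) (9,0) (5,9) (5,9)
{dCtW, dCtN, dEtW, dEtN} → row (0,5) (0,5) (5,9) (5,9)
That's 6 distinct rows out of 24 strategies.

6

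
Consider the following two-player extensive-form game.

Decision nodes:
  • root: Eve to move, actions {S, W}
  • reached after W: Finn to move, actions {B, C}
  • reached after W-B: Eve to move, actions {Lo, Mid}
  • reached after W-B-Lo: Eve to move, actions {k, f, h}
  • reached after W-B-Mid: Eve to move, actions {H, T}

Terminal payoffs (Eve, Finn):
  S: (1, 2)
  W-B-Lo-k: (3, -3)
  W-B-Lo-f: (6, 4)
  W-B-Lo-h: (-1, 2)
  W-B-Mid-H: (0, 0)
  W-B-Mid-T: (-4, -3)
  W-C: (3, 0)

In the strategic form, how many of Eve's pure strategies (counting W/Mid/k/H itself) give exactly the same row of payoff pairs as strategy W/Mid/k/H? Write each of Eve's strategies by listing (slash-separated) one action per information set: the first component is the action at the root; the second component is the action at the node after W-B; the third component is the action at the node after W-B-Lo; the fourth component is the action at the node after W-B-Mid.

3

Row for W/Mid/k/H (columns B, C): (0,0) (3,0).
Under W/Mid/k/H, Eve's choice at the node after W-B-Lo can never be reached regardless of what Finn does, so varying those choices leaves every outcome unchanged.
Holding the reachable choices fixed and varying the unreachable one freely already gives 3 equivalent strategies.
No other strategy reproduces this row, so those 3 are the full class: W/Mid/k/H, W/Mid/f/H, W/Mid/h/H.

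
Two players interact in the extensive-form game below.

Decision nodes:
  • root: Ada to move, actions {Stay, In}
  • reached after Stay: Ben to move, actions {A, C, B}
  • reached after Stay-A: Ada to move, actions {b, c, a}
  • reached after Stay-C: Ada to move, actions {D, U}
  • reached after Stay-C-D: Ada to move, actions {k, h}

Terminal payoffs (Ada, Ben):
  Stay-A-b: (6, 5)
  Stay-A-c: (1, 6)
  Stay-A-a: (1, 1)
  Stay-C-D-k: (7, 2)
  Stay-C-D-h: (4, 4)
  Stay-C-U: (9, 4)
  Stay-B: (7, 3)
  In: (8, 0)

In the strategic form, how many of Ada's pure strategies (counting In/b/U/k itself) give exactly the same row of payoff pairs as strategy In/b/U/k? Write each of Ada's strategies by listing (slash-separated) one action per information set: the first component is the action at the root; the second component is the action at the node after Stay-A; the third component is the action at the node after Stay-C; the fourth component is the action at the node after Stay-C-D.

Row for In/b/U/k (columns A, C, B): (8,0) (8,0) (8,0).
Under In/b/U/k, Ada's choice at the node after Stay-A and at the node after Stay-C and at the node after Stay-C-D can never be reached regardless of what Ben does, so varying those choices leaves every outcome unchanged.
Holding the reachable choices fixed and varying the unreachable ones freely already gives 3 × 2 × 2 = 12 equivalent strategies.
No other strategy reproduces this row, so those 12 are the full class: In/b/D/k, In/b/D/h, In/b/U/k, In/b/U/h, In/c/D/k, In/c/D/h, In/c/U/k, In/c/U/h, In/a/D/k, In/a/D/h, In/a/U/k, In/a/U/h.

12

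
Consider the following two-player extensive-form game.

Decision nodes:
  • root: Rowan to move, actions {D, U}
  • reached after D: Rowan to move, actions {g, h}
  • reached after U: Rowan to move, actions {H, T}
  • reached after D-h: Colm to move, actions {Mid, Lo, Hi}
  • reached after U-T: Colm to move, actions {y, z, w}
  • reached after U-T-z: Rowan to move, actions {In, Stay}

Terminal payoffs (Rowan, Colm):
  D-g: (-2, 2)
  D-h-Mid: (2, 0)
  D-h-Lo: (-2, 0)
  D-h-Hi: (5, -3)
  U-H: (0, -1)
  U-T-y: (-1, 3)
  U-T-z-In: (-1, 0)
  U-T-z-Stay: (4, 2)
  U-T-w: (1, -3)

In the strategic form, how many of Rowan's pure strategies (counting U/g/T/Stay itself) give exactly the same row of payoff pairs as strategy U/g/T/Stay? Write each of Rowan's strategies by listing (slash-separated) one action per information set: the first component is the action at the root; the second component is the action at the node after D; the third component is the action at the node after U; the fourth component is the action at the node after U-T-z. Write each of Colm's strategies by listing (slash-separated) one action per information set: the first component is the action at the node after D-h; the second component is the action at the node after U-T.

Row for U/g/T/Stay (columns Mid/y, Mid/z, Mid/w, Lo/y, Lo/z, Lo/w, Hi/y, Hi/z, Hi/w): (-1,3) (4,2) (1,-3) (-1,3) (4,2) (1,-3) (-1,3) (4,2) (1,-3).
Under U/g/T/Stay, Rowan's choice at the node after D can never be reached regardless of what Colm does, so varying those choices leaves every outcome unchanged.
Holding the reachable choices fixed and varying the unreachable one freely already gives 2 equivalent strategies.
No other strategy reproduces this row, so those 2 are the full class: U/g/T/Stay, U/h/T/Stay.

2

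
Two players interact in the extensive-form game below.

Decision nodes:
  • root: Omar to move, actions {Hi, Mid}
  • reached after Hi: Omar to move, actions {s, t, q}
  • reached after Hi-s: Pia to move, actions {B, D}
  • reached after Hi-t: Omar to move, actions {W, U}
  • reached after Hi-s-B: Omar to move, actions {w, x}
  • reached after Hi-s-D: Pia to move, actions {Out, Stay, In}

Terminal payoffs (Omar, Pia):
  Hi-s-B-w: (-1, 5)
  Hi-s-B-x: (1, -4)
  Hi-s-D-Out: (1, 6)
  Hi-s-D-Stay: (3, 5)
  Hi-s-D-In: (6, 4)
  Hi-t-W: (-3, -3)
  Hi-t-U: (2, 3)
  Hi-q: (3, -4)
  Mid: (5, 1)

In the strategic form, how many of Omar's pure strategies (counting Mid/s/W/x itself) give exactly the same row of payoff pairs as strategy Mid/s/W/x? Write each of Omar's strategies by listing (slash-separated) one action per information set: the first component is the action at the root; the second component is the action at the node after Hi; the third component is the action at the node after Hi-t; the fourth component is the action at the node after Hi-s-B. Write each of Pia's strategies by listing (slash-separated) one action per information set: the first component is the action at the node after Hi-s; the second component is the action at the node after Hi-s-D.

Row for Mid/s/W/x (columns B/Out, B/Stay, B/In, D/Out, D/Stay, D/In): (5,1) (5,1) (5,1) (5,1) (5,1) (5,1).
Under Mid/s/W/x, Omar's choice at the node after Hi and at the node after Hi-t and at the node after Hi-s-B can never be reached regardless of what Pia does, so varying those choices leaves every outcome unchanged.
Holding the reachable choices fixed and varying the unreachable ones freely already gives 3 × 2 × 2 = 12 equivalent strategies.
No other strategy reproduces this row, so those 12 are the full class: Mid/s/W/w, Mid/s/W/x, Mid/s/U/w, Mid/s/U/x, Mid/t/W/w, Mid/t/W/x, Mid/t/U/w, Mid/t/U/x, Mid/q/W/w, Mid/q/W/x, Mid/q/U/w, Mid/q/U/x.

12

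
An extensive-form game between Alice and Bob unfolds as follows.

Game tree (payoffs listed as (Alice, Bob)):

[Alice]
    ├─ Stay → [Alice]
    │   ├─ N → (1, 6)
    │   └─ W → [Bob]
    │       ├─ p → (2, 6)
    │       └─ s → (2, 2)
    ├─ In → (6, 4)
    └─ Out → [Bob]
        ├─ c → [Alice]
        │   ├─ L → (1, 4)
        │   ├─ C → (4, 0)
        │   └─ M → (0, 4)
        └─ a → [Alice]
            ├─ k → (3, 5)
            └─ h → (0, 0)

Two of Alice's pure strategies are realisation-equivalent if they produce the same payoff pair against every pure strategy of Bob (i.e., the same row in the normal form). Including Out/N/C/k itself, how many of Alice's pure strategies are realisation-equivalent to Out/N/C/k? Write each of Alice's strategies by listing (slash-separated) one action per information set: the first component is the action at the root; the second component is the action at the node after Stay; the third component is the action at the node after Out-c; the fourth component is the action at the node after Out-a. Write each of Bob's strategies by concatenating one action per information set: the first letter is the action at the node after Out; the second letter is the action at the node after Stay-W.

Row for Out/N/C/k (columns cp, cs, ap, as): (4,0) (4,0) (3,5) (3,5).
Under Out/N/C/k, Alice's choice at the node after Stay can never be reached regardless of what Bob does, so varying those choices leaves every outcome unchanged.
Holding the reachable choices fixed and varying the unreachable one freely already gives 2 equivalent strategies.
No other strategy reproduces this row, so those 2 are the full class: Out/N/C/k, Out/W/C/k.

2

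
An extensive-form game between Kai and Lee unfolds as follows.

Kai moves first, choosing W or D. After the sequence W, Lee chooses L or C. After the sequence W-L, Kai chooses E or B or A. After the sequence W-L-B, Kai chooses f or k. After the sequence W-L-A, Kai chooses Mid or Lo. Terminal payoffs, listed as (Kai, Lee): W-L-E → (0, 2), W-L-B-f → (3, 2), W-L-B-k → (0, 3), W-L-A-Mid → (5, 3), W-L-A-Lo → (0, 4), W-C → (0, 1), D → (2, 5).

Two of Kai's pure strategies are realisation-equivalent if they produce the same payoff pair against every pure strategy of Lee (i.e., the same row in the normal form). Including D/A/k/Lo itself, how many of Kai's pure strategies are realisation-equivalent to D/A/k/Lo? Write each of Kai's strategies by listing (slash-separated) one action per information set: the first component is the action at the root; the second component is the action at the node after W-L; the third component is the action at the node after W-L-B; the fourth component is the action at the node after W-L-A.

Row for D/A/k/Lo (columns L, C): (2,5) (2,5).
Under D/A/k/Lo, Kai's choice at the node after W-L and at the node after W-L-B and at the node after W-L-A can never be reached regardless of what Lee does, so varying those choices leaves every outcome unchanged.
Holding the reachable choices fixed and varying the unreachable ones freely already gives 3 × 2 × 2 = 12 equivalent strategies.
No other strategy reproduces this row, so those 12 are the full class: D/E/f/Mid, D/E/f/Lo, D/E/k/Mid, D/E/k/Lo, D/B/f/Mid, D/B/f/Lo, D/B/k/Mid, D/B/k/Lo, D/A/f/Mid, D/A/f/Lo, D/A/k/Mid, D/A/k/Lo.

12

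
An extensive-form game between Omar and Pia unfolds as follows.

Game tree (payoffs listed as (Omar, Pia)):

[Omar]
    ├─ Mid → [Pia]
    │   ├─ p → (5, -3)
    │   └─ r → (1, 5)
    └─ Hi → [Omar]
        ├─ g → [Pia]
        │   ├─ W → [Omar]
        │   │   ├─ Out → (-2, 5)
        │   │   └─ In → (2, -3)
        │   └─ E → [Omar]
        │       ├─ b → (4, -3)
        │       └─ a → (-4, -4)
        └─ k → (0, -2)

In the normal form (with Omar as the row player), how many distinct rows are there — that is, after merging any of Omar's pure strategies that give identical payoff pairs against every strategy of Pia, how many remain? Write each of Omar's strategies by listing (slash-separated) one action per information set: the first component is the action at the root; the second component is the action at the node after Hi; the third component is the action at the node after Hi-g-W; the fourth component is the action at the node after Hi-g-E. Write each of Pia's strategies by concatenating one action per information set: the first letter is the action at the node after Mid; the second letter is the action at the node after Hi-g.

Omar has 16 pure strategies: Mid/g/Out/b, Mid/g/Out/a, Mid/g/In/b, Mid/g/In/a, Mid/k/Out/b, Mid/k/Out/a, Mid/k/In/b, Mid/k/In/a, Hi/g/Out/b, Hi/g/Out/a, Hi/g/In/b, Hi/g/In/a, Hi/k/Out/b, Hi/k/Out/a, Hi/k/In/b, Hi/k/In/a. Columns: pW, pE, rW, rE.
{Mid/g/Out/b, Mid/g/Out/a, Mid/g/In/b, Mid/g/In/a, Mid/k/Out/b, Mid/k/Out/a, Mid/k/In/b, Mid/k/In/a} → row (5,-3) (5,-3) (1,5) (1,5)
{Hi/g/Out/b} → row (-2,5) (4,-3) (-2,5) (4,-3)
{Hi/g/Out/a} → row (-2,5) (-4,-4) (-2,5) (-4,-4)
{Hi/g/In/b} → row (2,-3) (4,-3) (2,-3) (4,-3)
{Hi/g/In/a} → row (2,-3) (-4,-4) (2,-3) (-4,-4)
{Hi/k/Out/b, Hi/k/Out/a, Hi/k/In/b, Hi/k/In/a} → row (0,-2) (0,-2) (0,-2) (0,-2)
That's 6 distinct rows out of 16 strategies.

6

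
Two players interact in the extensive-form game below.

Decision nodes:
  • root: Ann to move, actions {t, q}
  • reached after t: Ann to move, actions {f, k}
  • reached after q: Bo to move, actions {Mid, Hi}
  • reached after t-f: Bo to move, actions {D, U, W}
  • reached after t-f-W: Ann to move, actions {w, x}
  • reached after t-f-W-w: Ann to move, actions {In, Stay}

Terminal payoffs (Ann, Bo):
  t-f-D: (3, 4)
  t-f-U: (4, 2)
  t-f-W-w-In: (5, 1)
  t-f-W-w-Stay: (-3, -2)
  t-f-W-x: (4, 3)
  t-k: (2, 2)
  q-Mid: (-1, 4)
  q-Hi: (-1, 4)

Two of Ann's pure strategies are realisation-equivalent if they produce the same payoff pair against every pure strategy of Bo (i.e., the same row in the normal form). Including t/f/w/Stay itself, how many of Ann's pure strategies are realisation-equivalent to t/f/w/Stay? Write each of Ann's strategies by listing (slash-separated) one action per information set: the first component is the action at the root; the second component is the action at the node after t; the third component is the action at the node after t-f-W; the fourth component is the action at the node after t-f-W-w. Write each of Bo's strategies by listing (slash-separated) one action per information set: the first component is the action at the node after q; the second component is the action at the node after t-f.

Row for t/f/w/Stay (columns Mid/D, Mid/U, Mid/W, Hi/D, Hi/U, Hi/W): (3,4) (4,2) (-3,-2) (3,4) (4,2) (-3,-2).
Every one of Ann's information sets is on the play path for some reply by Bo when Ann follows t/f/w/Stay.
Changing the action at any of them therefore changes at least one column, so only t/f/w/Stay itself gives this row.

1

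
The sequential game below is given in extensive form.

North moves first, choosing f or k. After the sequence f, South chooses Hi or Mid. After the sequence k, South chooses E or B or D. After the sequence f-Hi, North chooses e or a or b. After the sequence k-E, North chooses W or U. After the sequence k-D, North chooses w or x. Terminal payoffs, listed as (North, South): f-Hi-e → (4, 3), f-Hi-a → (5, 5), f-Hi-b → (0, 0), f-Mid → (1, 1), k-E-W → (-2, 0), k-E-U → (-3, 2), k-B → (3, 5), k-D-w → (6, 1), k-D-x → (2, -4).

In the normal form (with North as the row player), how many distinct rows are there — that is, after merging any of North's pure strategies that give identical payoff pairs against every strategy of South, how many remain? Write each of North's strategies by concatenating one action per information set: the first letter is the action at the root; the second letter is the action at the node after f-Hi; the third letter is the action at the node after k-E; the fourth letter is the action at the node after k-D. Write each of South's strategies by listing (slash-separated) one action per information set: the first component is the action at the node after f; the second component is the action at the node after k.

North has 24 pure strategies: feWw, feWx, feUw, feUx, faWw, faWx, faUw, faUx, fbWw, fbWx, fbUw, fbUx, keWw, keWx, keUw, keUx, kaWw, kaWx, kaUw, kaUx, kbWw, kbWx, kbUw, kbUx. Columns: Hi/E, Hi/B, Hi/D, Mid/E, Mid/B, Mid/D.
{feWw, feWx, feUw, feUx} → row (4,3) (4,3) (4,3) (1,1) (1,1) (1,1)
{faWw, faWx, faUw, faUx} → row (5,5) (5,5) (5,5) (1,1) (1,1) (1,1)
{fbWw, fbWx, fbUw, fbUx} → row (0,0) (0,0) (0,0) (1,1) (1,1) (1,1)
{keWw, kaWw, kbWw} → row (-2,0) (3,5) (6,1) (-2,0) (3,5) (6,1)
{keWx, kaWx, kbWx} → row (-2,0) (3,5) (2,-4) (-2,0) (3,5) (2,-4)
{keUw, kaUw, kbUw} → row (-3,2) (3,5) (6,1) (-3,2) (3,5) (6,1)
{keUx, kaUx, kbUx} → row (-3,2) (3,5) (2,-4) (-3,2) (3,5) (2,-4)
That's 7 distinct rows out of 24 strategies.

7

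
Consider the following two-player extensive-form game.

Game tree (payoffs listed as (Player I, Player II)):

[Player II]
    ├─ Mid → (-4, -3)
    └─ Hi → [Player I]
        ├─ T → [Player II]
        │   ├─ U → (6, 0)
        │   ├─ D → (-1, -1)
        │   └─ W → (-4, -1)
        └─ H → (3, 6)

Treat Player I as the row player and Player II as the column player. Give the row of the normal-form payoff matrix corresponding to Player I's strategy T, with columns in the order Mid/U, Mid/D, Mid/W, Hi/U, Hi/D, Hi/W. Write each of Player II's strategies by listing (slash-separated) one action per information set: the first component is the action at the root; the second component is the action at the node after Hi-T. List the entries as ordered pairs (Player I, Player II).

(-4,-3) (-4,-3) (-4,-3) (6,0) (-1,-1) (-4,-1)

vs Mid/U: Player II plays Mid → (-4, -3)
vs Mid/D: Player II plays Mid → (-4, -3)
vs Mid/W: Player II plays Mid → (-4, -3)
vs Hi/U: Player II plays Hi → Player I plays T at [Hi] → Player II plays U at [Hi-T] → (6, 0)
vs Hi/D: Player II plays Hi → Player I plays T at [Hi] → Player II plays D at [Hi-T] → (-1, -1)
vs Hi/W: Player II plays Hi → Player I plays T at [Hi] → Player II plays W at [Hi-T] → (-4, -1)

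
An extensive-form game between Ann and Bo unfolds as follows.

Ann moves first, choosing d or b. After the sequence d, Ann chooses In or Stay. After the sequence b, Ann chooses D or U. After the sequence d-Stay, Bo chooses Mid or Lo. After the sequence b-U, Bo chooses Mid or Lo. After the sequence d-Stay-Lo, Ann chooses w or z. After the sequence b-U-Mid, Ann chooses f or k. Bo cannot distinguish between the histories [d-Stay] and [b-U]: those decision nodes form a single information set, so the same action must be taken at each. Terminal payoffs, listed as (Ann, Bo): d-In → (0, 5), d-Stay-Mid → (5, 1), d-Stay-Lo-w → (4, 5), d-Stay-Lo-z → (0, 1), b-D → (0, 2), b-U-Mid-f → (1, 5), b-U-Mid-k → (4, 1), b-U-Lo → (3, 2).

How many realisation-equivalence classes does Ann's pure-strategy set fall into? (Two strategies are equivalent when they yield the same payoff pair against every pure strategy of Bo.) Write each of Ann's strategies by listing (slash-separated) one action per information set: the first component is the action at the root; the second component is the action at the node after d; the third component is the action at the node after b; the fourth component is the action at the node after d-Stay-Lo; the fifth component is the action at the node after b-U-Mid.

6

Ann has 32 pure strategies: d/In/D/w/f, d/In/D/w/k, d/In/D/z/f, d/In/D/z/k, d/In/U/w/f, d/In/U/w/k, d/In/U/z/f, d/In/U/z/k, d/Stay/D/w/f, d/Stay/D/w/k, d/Stay/D/z/f, d/Stay/D/z/k, d/Stay/U/w/f, d/Stay/U/w/k, d/Stay/U/z/f, d/Stay/U/z/k, b/In/D/w/f, b/In/D/w/k, b/In/D/z/f, b/In/D/z/k, b/In/U/w/f, b/In/U/w/k, b/In/U/z/f, b/In/U/z/k, b/Stay/D/w/f, b/Stay/D/w/k, b/Stay/D/z/f, b/Stay/D/z/k, b/Stay/U/w/f, b/Stay/U/w/k, b/Stay/U/z/f, b/Stay/U/z/k. Columns: Mid, Lo.
{d/In/D/w/f, d/In/D/w/k, d/In/D/z/f, d/In/D/z/k, d/In/U/w/f, d/In/U/w/k, d/In/U/z/f, d/In/U/z/k} → row (0,5) (0,5)
{d/Stay/D/w/f, d/Stay/D/w/k, d/Stay/U/w/f, d/Stay/U/w/k} → row (5,1) (4,5)
{d/Stay/D/z/f, d/Stay/D/z/k, d/Stay/U/z/f, d/Stay/U/z/k} → row (5,1) (0,1)
{b/In/D/w/f, b/In/D/w/k, b/In/D/z/f, b/In/D/z/k, b/Stay/D/w/f, b/Stay/D/w/k, b/Stay/D/z/f, b/Stay/D/z/k} → row (0,2) (0,2)
{b/In/U/w/f, b/In/U/z/f, b/Stay/U/w/f, b/Stay/U/z/f} → row (1,5) (3,2)
{b/In/U/w/k, b/In/U/z/k, b/Stay/U/w/k, b/Stay/U/z/k} → row (4,1) (3,2)
That's 6 distinct rows out of 32 strategies.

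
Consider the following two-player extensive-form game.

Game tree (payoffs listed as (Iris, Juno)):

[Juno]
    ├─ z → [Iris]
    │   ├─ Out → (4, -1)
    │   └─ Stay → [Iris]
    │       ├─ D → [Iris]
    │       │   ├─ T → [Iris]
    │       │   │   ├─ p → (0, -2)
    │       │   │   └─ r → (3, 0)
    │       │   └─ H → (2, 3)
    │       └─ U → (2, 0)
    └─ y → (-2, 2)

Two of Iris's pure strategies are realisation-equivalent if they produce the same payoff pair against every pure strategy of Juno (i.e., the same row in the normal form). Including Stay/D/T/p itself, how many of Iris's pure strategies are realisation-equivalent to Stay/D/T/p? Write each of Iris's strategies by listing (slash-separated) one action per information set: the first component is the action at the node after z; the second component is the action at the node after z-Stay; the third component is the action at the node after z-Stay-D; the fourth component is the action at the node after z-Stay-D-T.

1

Row for Stay/D/T/p (columns z, y): (0,-2) (-2,2).
Every one of Iris's information sets is on the play path for some reply by Juno when Iris follows Stay/D/T/p.
Changing the action at any of them therefore changes at least one column, so only Stay/D/T/p itself gives this row.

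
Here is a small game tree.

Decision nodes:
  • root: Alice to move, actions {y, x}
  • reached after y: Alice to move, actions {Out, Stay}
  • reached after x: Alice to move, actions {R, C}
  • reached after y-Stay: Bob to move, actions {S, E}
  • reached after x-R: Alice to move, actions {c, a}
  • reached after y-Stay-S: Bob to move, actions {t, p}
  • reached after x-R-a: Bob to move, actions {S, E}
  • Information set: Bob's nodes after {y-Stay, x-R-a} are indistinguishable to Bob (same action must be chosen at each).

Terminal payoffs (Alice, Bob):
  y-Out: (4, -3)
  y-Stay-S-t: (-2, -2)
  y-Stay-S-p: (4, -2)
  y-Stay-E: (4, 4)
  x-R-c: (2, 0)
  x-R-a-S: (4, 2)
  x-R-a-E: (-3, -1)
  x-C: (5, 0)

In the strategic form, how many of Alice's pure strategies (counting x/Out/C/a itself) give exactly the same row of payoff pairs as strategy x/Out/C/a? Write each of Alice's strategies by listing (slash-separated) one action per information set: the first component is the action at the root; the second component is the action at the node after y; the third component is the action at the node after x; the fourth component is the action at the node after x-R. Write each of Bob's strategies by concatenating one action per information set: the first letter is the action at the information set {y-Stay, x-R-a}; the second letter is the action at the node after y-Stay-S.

Row for x/Out/C/a (columns St, Sp, Et, Ep): (5,0) (5,0) (5,0) (5,0).
Under x/Out/C/a, Alice's choice at the node after y and at the node after x-R can never be reached regardless of what Bob does, so varying those choices leaves every outcome unchanged.
Holding the reachable choices fixed and varying the unreachable ones freely already gives 2 × 2 = 4 equivalent strategies.
No other strategy reproduces this row, so those 4 are the full class: x/Out/C/c, x/Out/C/a, x/Stay/C/c, x/Stay/C/a.

4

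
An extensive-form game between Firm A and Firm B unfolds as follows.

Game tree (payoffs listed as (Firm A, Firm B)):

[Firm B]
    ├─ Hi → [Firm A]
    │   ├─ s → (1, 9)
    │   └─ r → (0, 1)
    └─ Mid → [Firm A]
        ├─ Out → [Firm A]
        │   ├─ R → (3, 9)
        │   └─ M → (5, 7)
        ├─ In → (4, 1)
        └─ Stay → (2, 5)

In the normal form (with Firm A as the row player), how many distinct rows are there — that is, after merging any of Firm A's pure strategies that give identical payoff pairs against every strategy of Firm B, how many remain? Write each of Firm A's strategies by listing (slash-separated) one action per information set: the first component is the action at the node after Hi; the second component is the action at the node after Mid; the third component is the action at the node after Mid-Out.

Firm A has 12 pure strategies: s/Out/R, s/Out/M, s/In/R, s/In/M, s/Stay/R, s/Stay/M, r/Out/R, r/Out/M, r/In/R, r/In/M, r/Stay/R, r/Stay/M. Columns: Hi, Mid.
{s/Out/R} → row (1,9) (3,9)
{s/Out/M} → row (1,9) (5,7)
{s/In/R, s/In/M} → row (1,9) (4,1)
{s/Stay/R, s/Stay/M} → row (1,9) (2,5)
{r/Out/R} → row (0,1) (3,9)
{r/Out/M} → row (0,1) (5,7)
{r/In/R, r/In/M} → row (0,1) (4,1)
{r/Stay/R, r/Stay/M} → row (0,1) (2,5)
That's 8 distinct rows out of 12 strategies.

8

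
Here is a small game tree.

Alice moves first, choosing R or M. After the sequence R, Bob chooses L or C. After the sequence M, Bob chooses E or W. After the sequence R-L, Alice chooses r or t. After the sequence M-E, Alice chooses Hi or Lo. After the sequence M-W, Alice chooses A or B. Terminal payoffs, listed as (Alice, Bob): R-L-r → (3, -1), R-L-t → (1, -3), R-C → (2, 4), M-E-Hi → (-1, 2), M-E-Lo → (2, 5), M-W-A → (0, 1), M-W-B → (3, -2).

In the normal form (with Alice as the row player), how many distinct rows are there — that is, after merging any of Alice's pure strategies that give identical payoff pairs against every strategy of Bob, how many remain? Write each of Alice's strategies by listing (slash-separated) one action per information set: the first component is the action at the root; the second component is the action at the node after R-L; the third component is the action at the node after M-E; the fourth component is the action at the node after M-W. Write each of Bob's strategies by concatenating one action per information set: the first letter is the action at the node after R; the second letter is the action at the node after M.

Alice has 16 pure strategies: R/r/Hi/A, R/r/Hi/B, R/r/Lo/A, R/r/Lo/B, R/t/Hi/A, R/t/Hi/B, R/t/Lo/A, R/t/Lo/B, M/r/Hi/A, M/r/Hi/B, M/r/Lo/A, M/r/Lo/B, M/t/Hi/A, M/t/Hi/B, M/t/Lo/A, M/t/Lo/B. Columns: LE, LW, CE, CW.
{R/r/Hi/A, R/r/Hi/B, R/r/Lo/A, R/r/Lo/B} → row (3,-1) (3,-1) (2,4) (2,4)
{R/t/Hi/A, R/t/Hi/B, R/t/Lo/A, R/t/Lo/B} → row (1,-3) (1,-3) (2,4) (2,4)
{M/r/Hi/A, M/t/Hi/A} → row (-1,2) (0,1) (-1,2) (0,1)
{M/r/Hi/B, M/t/Hi/B} → row (-1,2) (3,-2) (-1,2) (3,-2)
{M/r/Lo/A, M/t/Lo/A} → row (2,5) (0,1) (2,5) (0,1)
{M/r/Lo/B, M/t/Lo/B} → row (2,5) (3,-2) (2,5) (3,-2)
That's 6 distinct rows out of 16 strategies.

6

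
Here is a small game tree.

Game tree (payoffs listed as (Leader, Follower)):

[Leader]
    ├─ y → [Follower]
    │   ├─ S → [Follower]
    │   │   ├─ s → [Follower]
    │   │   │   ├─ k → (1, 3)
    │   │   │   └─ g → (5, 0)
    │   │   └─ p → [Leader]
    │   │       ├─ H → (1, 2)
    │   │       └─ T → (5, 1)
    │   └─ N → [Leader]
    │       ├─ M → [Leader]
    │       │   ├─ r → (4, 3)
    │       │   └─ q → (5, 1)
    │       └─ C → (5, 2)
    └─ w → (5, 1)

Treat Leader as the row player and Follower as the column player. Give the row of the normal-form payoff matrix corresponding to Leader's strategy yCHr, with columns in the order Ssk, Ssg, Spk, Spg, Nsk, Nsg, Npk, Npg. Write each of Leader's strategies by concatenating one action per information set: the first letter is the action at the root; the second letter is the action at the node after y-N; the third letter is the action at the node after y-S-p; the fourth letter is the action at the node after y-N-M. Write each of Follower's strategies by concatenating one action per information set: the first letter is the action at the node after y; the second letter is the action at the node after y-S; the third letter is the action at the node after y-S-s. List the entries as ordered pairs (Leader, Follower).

(1,3) (5,0) (1,2) (1,2) (5,2) (5,2) (5,2) (5,2)

vs Ssk: Leader plays y → Follower plays S at [y] → Follower plays s at [y-S] → Follower plays k at [y-S-s] → (1, 3)
vs Ssg: Leader plays y → Follower plays S at [y] → Follower plays s at [y-S] → Follower plays g at [y-S-s] → (5, 0)
vs Spk: Leader plays y → Follower plays S at [y] → Follower plays p at [y-S] → Leader plays H at [y-S-p] → (1, 2)
vs Spg: Leader plays y → Follower plays S at [y] → Follower plays p at [y-S] → Leader plays H at [y-S-p] → (1, 2)
vs Nsk: Leader plays y → Follower plays N at [y] → Leader plays C at [y-N] → (5, 2)
vs Nsg: Leader plays y → Follower plays N at [y] → Leader plays C at [y-N] → (5, 2)
vs Npk: Leader plays y → Follower plays N at [y] → Leader plays C at [y-N] → (5, 2)
vs Npg: Leader plays y → Follower plays N at [y] → Leader plays C at [y-N] → (5, 2)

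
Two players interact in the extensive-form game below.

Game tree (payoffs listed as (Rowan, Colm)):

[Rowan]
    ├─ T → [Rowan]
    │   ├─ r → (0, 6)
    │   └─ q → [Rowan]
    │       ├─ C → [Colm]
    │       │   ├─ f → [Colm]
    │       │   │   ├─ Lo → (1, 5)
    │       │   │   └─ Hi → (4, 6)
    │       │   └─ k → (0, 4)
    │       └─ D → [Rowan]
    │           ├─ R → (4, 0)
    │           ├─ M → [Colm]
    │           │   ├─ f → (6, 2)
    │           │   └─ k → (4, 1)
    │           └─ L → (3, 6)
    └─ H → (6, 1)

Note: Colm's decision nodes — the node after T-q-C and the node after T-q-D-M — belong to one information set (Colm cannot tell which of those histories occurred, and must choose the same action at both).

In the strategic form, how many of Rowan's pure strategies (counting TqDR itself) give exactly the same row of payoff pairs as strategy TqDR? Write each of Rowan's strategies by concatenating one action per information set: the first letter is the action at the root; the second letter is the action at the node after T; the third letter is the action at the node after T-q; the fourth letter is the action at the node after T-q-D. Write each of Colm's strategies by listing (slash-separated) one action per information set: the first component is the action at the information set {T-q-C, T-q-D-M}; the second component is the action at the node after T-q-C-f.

Row for TqDR (columns f/Lo, f/Hi, k/Lo, k/Hi): (4,0) (4,0) (4,0) (4,0).
Every one of Rowan's information sets is on the play path for some reply by Colm when Rowan follows TqDR.
Changing the action at any of them therefore changes at least one column, so only TqDR itself gives this row.

1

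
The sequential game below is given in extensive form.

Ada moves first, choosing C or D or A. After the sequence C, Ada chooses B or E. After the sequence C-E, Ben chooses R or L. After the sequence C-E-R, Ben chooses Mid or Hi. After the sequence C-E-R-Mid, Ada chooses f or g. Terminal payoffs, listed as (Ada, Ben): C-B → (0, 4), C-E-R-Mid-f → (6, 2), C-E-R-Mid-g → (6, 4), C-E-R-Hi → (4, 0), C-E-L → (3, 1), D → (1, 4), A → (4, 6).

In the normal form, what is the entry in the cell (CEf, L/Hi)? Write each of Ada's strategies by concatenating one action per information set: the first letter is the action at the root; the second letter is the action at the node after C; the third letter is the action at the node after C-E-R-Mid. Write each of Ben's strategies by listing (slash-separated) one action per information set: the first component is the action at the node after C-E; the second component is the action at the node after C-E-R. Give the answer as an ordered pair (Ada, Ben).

(3, 1)

Trace the play path from the root:
  Ada plays C
  Ada plays E at [C]
  Ben plays L at [C-E]
→ terminal payoff (3, 1).
(Ada's choice at the node after C-E-R-Mid is never reached on this path, so it doesn't affect the outcome.)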